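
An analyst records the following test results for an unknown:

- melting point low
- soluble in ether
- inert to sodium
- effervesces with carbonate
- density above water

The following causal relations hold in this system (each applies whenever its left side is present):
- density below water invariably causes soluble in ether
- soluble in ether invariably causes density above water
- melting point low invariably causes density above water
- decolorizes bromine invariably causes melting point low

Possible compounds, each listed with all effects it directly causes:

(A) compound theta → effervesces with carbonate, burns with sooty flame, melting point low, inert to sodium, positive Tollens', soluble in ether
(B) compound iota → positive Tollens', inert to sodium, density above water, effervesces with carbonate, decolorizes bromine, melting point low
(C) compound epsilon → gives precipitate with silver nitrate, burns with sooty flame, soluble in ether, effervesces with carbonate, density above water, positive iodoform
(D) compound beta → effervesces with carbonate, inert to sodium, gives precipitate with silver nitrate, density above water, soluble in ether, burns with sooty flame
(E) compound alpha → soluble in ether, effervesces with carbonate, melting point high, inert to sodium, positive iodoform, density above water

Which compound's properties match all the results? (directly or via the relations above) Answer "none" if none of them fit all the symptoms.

A

Testing each hypothesis:
(A) compound theta — melting point low yes; soluble in ether yes; inert to sodium yes; effervesces with carbonate yes; density above water yes (by melting point low → density above water)
(B) compound iota — does not account for soluble in ether
(C) compound epsilon — does not account for melting point low, inert to sodium
(D) compound beta — melting point low NO; soluble in ether yes; inert to sodium yes; effervesces with carbonate yes; density above water yes
(E) compound alpha — melting point low NO; soluble in ether yes; inert to sodium yes; effervesces with carbonate yes; density above water yes
Only (A) is consistent with every observation.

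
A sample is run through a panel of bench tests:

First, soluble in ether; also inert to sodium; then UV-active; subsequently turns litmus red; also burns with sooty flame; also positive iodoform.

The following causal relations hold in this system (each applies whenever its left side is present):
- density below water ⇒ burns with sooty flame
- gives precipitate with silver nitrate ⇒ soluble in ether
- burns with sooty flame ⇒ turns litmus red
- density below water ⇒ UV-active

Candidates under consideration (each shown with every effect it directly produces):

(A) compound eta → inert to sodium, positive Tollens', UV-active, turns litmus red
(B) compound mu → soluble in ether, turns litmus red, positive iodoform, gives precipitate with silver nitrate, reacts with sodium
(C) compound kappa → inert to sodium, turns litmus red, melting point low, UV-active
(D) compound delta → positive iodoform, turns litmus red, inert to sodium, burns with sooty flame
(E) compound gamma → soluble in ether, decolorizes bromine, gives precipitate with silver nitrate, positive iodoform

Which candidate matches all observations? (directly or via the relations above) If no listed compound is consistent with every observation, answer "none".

Per-candidate check:
(A) compound eta — soluble in ether miss; inert to sodium match; UV-active match; turns litmus red match; burns with sooty flame miss; positive iodoform miss
(B) compound mu — soluble in ether match; inert to sodium miss; UV-active miss; turns litmus red match; burns with sooty flame miss; positive iodoform match
(C) compound kappa — does not account for soluble in ether, burns with sooty flame, positive iodoform
(D) compound delta — soluble in ether miss; inert to sodium match; UV-active miss; turns litmus red match; burns with sooty flame match; positive iodoform match
(E) compound gamma — soluble in ether match; inert to sodium miss; UV-active miss; turns litmus red miss; burns with sooty flame miss; positive iodoform match
Every candidate fails on at least one observation.

none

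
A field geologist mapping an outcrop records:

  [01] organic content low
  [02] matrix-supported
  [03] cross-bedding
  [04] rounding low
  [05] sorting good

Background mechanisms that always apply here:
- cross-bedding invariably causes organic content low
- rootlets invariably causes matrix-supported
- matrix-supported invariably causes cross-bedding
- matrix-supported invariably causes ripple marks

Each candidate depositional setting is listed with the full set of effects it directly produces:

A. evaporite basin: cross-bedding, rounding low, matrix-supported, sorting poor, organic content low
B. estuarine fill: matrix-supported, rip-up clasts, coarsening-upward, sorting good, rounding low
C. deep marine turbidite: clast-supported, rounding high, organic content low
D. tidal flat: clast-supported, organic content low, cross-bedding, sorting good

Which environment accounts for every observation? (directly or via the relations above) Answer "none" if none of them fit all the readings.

B

Checking each candidate against the observations:
(A) evaporite basin — organic content low match; matrix-supported match; cross-bedding match; rounding low match; sorting good miss
(B) estuarine fill — organic content low match (by matrix-supported → cross-bedding → organic content low); matrix-supported match; cross-bedding match (by matrix-supported → cross-bedding); rounding low match; sorting good match
(C) deep marine turbidite — organic content low match; matrix-supported miss; cross-bedding miss; rounding low miss; sorting good miss
(D) tidal flat — organic content low match; matrix-supported miss; cross-bedding match; rounding low miss; sorting good match
Only (B) is consistent with every observation.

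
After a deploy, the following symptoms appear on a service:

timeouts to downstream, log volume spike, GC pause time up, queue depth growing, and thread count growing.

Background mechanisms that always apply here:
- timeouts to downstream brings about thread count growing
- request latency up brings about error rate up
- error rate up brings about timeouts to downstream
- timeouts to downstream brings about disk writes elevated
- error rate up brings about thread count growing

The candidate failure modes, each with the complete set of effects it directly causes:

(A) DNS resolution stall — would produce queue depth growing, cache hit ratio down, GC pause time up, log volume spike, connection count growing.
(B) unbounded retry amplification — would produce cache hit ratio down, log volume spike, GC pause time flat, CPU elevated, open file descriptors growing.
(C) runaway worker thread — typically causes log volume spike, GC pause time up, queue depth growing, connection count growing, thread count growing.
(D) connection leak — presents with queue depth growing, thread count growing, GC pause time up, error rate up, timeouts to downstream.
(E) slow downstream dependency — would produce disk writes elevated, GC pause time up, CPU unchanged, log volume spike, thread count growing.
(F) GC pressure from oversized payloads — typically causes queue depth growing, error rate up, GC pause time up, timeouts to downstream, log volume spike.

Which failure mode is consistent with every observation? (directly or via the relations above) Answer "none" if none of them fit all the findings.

Per-candidate check:
(A) DNS resolution stall — does not account for timeouts to downstream, thread count growing
(B) unbounded retry amplification — fails on timeouts to downstream, GC pause time up, queue depth growing, thread count growing (predicts GC pause time flat, not GC pause time up)
(C) runaway worker thread — does not account for timeouts to downstream
(D) connection leak — timeouts to downstream yes; log volume spike NO; GC pause time up yes; queue depth growing yes; thread count growing yes
(E) slow downstream dependency — timeouts to downstream NO; log volume spike yes; GC pause time up yes; queue depth growing NO; thread count growing yes
(F) GC pressure from oversized payloads — accounts for every observation (thread count growing by error rate up → thread count growing)
(F) is the only candidate with no mismatches.

F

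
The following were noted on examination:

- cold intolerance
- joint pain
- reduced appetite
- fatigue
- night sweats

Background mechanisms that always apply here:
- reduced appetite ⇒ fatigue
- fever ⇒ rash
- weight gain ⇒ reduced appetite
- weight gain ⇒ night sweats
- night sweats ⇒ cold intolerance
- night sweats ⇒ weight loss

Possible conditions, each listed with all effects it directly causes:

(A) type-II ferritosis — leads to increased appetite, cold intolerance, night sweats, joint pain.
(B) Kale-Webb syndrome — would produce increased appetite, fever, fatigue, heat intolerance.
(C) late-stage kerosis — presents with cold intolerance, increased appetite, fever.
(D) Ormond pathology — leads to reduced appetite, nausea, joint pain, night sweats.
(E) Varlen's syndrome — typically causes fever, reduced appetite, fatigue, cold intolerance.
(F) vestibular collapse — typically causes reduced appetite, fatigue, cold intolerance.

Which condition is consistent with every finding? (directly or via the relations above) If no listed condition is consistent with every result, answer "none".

D

Checking each candidate against the observations:
(A) type-II ferritosis — fails on reduced appetite, fatigue (predicts increased appetite, not reduced appetite)
(B) Kale-Webb syndrome — fails on cold intolerance, joint pain, reduced appetite, night sweats (predicts heat intolerance, not cold intolerance; predicts increased appetite, not reduced appetite)
(C) late-stage kerosis — cold intolerance +; joint pain -; reduced appetite -; fatigue -; night sweats -
(D) Ormond pathology — cold intolerance + (through night sweats → cold intolerance); joint pain +; reduced appetite +; fatigue + (through reduced appetite → fatigue); night sweats +
(E) Varlen's syndrome — cold intolerance +; joint pain -; reduced appetite +; fatigue +; night sweats -
(F) vestibular collapse — cold intolerance +; joint pain -; reduced appetite +; fatigue +; night sweats -
(D) is the only candidate with no mismatches.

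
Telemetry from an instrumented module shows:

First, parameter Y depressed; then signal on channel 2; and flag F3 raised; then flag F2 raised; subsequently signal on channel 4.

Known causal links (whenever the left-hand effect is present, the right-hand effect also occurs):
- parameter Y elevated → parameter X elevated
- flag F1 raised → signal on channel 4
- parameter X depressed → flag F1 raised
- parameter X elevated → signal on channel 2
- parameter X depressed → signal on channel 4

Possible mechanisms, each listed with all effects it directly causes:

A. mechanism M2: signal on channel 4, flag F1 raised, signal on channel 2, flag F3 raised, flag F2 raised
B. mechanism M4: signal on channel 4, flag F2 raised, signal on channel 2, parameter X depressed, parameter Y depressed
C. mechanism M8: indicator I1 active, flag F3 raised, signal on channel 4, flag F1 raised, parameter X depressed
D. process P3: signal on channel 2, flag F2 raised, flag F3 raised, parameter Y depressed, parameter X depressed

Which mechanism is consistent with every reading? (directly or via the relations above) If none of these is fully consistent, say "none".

D

Testing each hypothesis:
(A) mechanism M2 — does not account for parameter Y depressed
(B) mechanism M4 — parameter Y depressed +; signal on channel 2 +; flag F3 raised -; flag F2 raised +; signal on channel 4 +
(C) mechanism M8 — parameter Y depressed -; signal on channel 2 -; flag F3 raised +; flag F2 raised -; signal on channel 4 +
(D) process P3 — accounts for every observation (signal on channel 4 by parameter X depressed → signal on channel 4)
Only (D) is consistent with every observation.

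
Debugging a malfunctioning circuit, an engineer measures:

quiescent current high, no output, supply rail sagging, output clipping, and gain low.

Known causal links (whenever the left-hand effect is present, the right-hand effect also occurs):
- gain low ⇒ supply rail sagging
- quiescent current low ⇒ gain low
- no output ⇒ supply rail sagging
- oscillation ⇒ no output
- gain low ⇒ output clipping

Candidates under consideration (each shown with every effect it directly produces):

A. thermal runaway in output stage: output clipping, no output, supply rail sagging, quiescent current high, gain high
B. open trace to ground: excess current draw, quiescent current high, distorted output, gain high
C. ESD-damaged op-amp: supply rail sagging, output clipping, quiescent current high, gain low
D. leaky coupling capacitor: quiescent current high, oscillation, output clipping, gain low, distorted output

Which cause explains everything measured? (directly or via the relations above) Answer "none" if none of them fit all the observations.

For each candidate, compare predicted effects to what was observed:
(A) thermal runaway in output stage — quiescent current high ✓; no output ✓; supply rail sagging ✓; output clipping ✓; gain low ✗
(B) open trace to ground — quiescent current high ✓; no output ✗; supply rail sagging ✗; output clipping ✗; gain low ✗
(C) ESD-damaged op-amp — does not account for no output
(D) leaky coupling capacitor — quiescent current high ✓; no output ✓ (via oscillation → no output); supply rail sagging ✓ (via gain low → supply rail sagging); output clipping ✓; gain low ✓
(D) is the only candidate with no mismatches.

D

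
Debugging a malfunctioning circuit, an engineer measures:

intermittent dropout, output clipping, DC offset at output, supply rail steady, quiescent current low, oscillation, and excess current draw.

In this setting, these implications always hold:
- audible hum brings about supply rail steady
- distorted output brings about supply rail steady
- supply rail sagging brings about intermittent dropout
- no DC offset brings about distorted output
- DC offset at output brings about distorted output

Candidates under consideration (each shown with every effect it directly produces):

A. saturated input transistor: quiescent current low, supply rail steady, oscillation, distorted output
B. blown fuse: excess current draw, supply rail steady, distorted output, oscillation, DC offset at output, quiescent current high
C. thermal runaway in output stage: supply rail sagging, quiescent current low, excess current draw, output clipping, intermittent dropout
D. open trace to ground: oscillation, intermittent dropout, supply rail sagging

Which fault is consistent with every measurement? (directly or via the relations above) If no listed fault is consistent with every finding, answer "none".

none

For each candidate, compare predicted effects to what was observed:
(A) saturated input transistor — intermittent dropout miss; output clipping miss; DC offset at output miss; supply rail steady match; quiescent current low match; oscillation match; excess current draw miss
(B) blown fuse — fails on intermittent dropout, output clipping, quiescent current low (predicts quiescent current high, not quiescent current low)
(C) thermal runaway in output stage — intermittent dropout match; output clipping match; DC offset at output miss; supply rail steady miss; quiescent current low match; oscillation miss; excess current draw match
(D) open trace to ground — fails on output clipping, DC offset at output, supply rail steady, quiescent current low, excess current draw (predicts supply rail sagging, not supply rail steady)
None of the listed candidates fits everything.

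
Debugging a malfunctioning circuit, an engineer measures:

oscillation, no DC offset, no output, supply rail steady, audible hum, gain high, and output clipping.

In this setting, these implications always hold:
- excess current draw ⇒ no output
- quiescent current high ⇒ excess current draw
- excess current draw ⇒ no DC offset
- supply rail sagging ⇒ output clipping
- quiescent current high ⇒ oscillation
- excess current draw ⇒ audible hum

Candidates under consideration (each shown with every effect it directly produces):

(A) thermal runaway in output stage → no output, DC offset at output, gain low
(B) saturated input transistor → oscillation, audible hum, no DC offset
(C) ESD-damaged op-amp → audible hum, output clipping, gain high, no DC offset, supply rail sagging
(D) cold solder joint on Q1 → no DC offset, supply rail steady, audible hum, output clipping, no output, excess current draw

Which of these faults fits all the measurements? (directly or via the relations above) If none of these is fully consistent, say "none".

Checking each candidate against the observations:
(A) thermal runaway in output stage — oscillation miss; no DC offset miss; no output match; supply rail steady miss; audible hum miss; gain high miss; output clipping miss
(B) saturated input transistor — does not account for no output, supply rail steady, gain high, output clipping
(C) ESD-damaged op-amp — oscillation miss; no DC offset match; no output miss; supply rail steady miss; audible hum match; gain high match; output clipping match
(D) cold solder joint on Q1 — does not account for oscillation, gain high
None of the listed candidates fits everything.

none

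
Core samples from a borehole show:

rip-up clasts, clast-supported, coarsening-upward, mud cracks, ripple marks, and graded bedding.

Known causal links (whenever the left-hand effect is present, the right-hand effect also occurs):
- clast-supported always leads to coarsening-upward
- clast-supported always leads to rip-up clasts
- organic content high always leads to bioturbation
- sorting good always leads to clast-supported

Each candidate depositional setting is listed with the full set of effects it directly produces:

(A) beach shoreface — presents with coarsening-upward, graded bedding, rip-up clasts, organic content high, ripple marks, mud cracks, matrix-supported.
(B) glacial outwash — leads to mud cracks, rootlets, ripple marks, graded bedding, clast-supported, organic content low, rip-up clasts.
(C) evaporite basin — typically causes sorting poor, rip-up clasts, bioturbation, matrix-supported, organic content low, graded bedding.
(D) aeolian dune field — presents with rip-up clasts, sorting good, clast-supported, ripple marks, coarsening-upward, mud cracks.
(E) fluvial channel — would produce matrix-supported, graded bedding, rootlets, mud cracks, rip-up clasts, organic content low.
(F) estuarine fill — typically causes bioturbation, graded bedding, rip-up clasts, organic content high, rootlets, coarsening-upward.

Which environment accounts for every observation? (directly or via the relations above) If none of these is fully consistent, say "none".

B

Checking each candidate against the observations:
(A) beach shoreface — rip-up clasts match; clast-supported miss; coarsening-upward match; mud cracks match; ripple marks match; graded bedding match
(B) glacial outwash — accounts for every observation (coarsening-upward by clast-supported → coarsening-upward)
(C) evaporite basin — rip-up clasts match; clast-supported miss; coarsening-upward miss; mud cracks miss; ripple marks miss; graded bedding match
(D) aeolian dune field — rip-up clasts match; clast-supported match; coarsening-upward match; mud cracks match; ripple marks match; graded bedding miss
(E) fluvial channel — fails on clast-supported, coarsening-upward, ripple marks (predicts matrix-supported, not clast-supported)
(F) estuarine fill — rip-up clasts match; clast-supported miss; coarsening-upward match; mud cracks miss; ripple marks miss; graded bedding match
Only (B) is consistent with every observation.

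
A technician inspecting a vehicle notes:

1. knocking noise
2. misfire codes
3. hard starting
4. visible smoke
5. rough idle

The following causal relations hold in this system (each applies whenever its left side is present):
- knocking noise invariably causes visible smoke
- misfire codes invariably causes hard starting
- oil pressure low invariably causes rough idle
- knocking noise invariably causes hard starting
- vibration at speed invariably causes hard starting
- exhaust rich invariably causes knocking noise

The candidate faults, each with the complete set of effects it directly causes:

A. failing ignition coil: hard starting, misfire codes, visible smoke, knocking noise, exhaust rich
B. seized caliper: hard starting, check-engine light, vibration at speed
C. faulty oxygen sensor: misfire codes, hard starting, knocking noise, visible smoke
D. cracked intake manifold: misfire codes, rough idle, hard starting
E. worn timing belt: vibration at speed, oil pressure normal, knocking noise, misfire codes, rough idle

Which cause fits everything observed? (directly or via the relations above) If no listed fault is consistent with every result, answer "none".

E

Testing each hypothesis:
(A) failing ignition coil — knocking noise ✓; misfire codes ✓; hard starting ✓; visible smoke ✓; rough idle ✗
(B) seized caliper — knocking noise ✗; misfire codes ✗; hard starting ✓; visible smoke ✗; rough idle ✗
(C) faulty oxygen sensor — does not account for rough idle
(D) cracked intake manifold — knocking noise ✗; misfire codes ✓; hard starting ✓; visible smoke ✗; rough idle ✓
(E) worn timing belt — knocking noise ✓; misfire codes ✓; hard starting ✓ (by knocking noise → hard starting); visible smoke ✓ (by knocking noise → visible smoke); rough idle ✓
(E) alone accounts for all the evidence.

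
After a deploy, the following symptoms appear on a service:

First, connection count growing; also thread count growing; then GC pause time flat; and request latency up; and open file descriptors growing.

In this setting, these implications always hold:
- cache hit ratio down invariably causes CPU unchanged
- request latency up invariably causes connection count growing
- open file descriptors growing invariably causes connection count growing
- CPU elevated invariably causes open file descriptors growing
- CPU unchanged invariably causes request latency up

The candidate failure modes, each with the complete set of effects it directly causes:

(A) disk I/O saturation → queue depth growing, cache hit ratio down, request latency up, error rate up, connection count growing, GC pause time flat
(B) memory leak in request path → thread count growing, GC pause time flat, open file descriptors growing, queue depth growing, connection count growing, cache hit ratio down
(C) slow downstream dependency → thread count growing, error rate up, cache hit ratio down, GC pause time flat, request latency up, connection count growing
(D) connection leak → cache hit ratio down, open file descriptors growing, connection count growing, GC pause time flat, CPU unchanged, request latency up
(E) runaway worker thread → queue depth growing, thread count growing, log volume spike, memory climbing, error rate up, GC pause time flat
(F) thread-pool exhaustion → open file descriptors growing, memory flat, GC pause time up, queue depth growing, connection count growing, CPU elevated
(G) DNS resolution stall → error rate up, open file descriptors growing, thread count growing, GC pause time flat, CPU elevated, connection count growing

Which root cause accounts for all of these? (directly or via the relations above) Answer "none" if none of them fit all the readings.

Testing each hypothesis:
(A) disk I/O saturation — connection count growing yes; thread count growing NO; GC pause time flat yes; request latency up yes; open file descriptors growing NO
(B) memory leak in request path — accounts for every observation (request latency up through cache hit ratio down → CPU unchanged → request latency up)
(C) slow downstream dependency — does not account for open file descriptors growing
(D) connection leak — connection count growing yes; thread count growing NO; GC pause time flat yes; request latency up yes; open file descriptors growing yes
(E) runaway worker thread — connection count growing NO; thread count growing yes; GC pause time flat yes; request latency up NO; open file descriptors growing NO
(F) thread-pool exhaustion — fails on thread count growing, GC pause time flat, request latency up (predicts GC pause time up, not GC pause time flat)
(G) DNS resolution stall — connection count growing yes; thread count growing yes; GC pause time flat yes; request latency up NO; open file descriptors growing yes
(B) is the only candidate with no mismatches.

B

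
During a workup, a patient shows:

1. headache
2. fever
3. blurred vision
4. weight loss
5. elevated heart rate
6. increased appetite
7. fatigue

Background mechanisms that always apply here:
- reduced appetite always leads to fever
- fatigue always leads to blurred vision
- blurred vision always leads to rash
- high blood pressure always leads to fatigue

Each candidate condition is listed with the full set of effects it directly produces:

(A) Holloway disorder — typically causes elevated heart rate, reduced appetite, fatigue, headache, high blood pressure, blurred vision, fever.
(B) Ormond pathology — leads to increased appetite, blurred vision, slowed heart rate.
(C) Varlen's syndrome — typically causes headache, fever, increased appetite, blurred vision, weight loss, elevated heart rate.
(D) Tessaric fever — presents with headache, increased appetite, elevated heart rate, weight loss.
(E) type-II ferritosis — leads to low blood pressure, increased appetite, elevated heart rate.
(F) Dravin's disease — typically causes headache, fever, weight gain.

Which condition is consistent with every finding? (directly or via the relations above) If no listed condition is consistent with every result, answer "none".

none

For each candidate, compare predicted effects to what was observed:
(A) Holloway disorder — headache match; fever match; blurred vision match; weight loss miss; elevated heart rate match; increased appetite miss; fatigue match
(B) Ormond pathology — headache miss; fever miss; blurred vision match; weight loss miss; elevated heart rate miss; increased appetite match; fatigue miss
(C) Varlen's syndrome — headache match; fever match; blurred vision match; weight loss match; elevated heart rate match; increased appetite match; fatigue miss
(D) Tessaric fever — does not account for fever, blurred vision, fatigue
(E) type-II ferritosis — does not account for headache, fever, blurred vision, weight loss, fatigue
(F) Dravin's disease — headache match; fever match; blurred vision miss; weight loss miss; elevated heart rate miss; increased appetite miss; fatigue miss
No candidate is consistent with all observations.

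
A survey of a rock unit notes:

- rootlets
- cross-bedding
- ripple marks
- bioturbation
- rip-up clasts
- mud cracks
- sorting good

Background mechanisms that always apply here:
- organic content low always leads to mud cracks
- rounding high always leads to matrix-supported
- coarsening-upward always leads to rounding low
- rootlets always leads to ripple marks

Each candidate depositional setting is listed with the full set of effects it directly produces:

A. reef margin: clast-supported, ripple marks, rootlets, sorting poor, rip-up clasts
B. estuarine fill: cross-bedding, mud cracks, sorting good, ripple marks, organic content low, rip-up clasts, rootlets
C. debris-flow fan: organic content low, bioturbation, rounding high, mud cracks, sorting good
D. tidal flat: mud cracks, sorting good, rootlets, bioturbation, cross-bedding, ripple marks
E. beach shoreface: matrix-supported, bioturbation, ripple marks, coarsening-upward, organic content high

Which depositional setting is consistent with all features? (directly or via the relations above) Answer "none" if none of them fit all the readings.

For each candidate, compare predicted effects to what was observed:
(A) reef margin — rootlets +; cross-bedding -; ripple marks +; bioturbation -; rip-up clasts +; mud cracks -; sorting good -
(B) estuarine fill — rootlets +; cross-bedding +; ripple marks +; bioturbation -; rip-up clasts +; mud cracks +; sorting good +
(C) debris-flow fan — rootlets -; cross-bedding -; ripple marks -; bioturbation +; rip-up clasts -; mud cracks +; sorting good +
(D) tidal flat — does not account for rip-up clasts
(E) beach shoreface — rootlets -; cross-bedding -; ripple marks +; bioturbation +; rip-up clasts -; mud cracks -; sorting good -
None of the listed candidates fits everything.

none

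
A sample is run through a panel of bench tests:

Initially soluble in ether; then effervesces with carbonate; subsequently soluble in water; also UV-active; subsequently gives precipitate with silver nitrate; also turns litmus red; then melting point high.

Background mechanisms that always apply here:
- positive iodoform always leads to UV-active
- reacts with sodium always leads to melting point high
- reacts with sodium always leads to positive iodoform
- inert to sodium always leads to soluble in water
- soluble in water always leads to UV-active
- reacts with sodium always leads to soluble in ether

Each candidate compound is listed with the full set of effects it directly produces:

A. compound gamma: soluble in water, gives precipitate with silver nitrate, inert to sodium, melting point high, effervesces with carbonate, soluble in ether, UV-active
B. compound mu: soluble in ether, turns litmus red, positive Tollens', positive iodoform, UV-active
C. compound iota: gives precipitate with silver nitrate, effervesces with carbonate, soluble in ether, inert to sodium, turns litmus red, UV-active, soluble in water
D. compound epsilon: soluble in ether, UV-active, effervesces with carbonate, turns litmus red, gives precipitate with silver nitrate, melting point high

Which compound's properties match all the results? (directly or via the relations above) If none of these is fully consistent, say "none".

none

Checking each candidate against the observations:
(A) compound gamma — does not account for turns litmus red
(B) compound mu — soluble in ether match; effervesces with carbonate miss; soluble in water miss; UV-active match; gives precipitate with silver nitrate miss; turns litmus red match; melting point high miss
(C) compound iota — does not account for melting point high
(D) compound epsilon — does not account for soluble in water
None of the listed candidates fits everything.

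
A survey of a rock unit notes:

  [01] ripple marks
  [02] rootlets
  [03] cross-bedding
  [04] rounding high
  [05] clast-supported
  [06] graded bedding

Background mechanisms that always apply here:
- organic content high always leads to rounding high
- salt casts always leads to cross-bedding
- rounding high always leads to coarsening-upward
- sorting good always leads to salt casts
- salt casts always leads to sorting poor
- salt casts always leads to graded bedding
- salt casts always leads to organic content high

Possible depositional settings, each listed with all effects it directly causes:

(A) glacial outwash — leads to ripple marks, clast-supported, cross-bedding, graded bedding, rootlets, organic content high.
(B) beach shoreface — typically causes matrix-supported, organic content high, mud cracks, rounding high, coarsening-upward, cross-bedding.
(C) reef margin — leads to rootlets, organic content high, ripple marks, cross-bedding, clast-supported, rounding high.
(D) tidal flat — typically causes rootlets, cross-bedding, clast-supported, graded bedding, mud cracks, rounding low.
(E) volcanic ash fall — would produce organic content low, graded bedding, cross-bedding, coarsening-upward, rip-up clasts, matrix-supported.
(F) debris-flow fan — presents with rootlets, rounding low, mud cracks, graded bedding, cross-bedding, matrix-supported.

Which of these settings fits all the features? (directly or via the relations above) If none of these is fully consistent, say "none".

Checking each candidate against the observations:
(A) glacial outwash — ripple marks match; rootlets match; cross-bedding match; rounding high match (via organic content high → rounding high); clast-supported match; graded bedding match
(B) beach shoreface — ripple marks miss; rootlets miss; cross-bedding match; rounding high match; clast-supported miss; graded bedding miss
(C) reef margin — ripple marks match; rootlets match; cross-bedding match; rounding high match; clast-supported match; graded bedding miss
(D) tidal flat — ripple marks miss; rootlets match; cross-bedding match; rounding high miss; clast-supported match; graded bedding match
(E) volcanic ash fall — fails on ripple marks, rootlets, rounding high, clast-supported (predicts matrix-supported, not clast-supported)
(F) debris-flow fan — ripple marks miss; rootlets match; cross-bedding match; rounding high miss; clast-supported miss; graded bedding match
(A) is the only candidate with no mismatches.

A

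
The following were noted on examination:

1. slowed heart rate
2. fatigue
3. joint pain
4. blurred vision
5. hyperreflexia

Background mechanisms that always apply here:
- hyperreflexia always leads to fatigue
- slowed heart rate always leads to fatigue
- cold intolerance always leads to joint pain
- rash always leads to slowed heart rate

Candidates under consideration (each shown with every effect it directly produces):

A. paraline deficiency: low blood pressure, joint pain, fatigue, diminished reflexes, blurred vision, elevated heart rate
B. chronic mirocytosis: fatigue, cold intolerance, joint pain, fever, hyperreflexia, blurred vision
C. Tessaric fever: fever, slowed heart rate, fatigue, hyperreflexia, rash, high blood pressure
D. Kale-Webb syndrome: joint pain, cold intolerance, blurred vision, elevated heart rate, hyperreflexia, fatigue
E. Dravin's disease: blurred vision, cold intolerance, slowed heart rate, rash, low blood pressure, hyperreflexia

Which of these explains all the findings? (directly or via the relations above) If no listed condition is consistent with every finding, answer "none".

E

For each candidate, compare predicted effects to what was observed:
(A) paraline deficiency — slowed heart rate miss; fatigue match; joint pain match; blurred vision match; hyperreflexia miss
(B) chronic mirocytosis — does not account for slowed heart rate
(C) Tessaric fever — slowed heart rate match; fatigue match; joint pain miss; blurred vision miss; hyperreflexia match
(D) Kale-Webb syndrome — fails on slowed heart rate (predicts elevated heart rate, not slowed heart rate)
(E) Dravin's disease — accounts for every observation (fatigue via slowed heart rate → fatigue)
(E) alone accounts for all the evidence.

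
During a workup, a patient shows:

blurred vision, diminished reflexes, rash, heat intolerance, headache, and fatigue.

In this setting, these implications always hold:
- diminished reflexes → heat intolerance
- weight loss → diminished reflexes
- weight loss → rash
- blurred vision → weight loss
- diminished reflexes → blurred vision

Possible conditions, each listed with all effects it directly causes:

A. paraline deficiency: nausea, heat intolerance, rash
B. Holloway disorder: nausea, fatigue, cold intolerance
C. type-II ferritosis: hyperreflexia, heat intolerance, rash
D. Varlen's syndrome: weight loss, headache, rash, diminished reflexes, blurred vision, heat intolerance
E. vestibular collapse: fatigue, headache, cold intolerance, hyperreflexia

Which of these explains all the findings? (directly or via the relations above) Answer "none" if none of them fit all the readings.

none

Per-candidate check:
(A) paraline deficiency — blurred vision -; diminished reflexes -; rash +; heat intolerance +; headache -; fatigue -
(B) Holloway disorder — blurred vision -; diminished reflexes -; rash -; heat intolerance -; headache -; fatigue +
(C) type-II ferritosis — fails on blurred vision, diminished reflexes, headache, fatigue (predicts hyperreflexia, not diminished reflexes)
(D) Varlen's syndrome — blurred vision +; diminished reflexes +; rash +; heat intolerance +; headache +; fatigue -
(E) vestibular collapse — blurred vision -; diminished reflexes -; rash -; heat intolerance -; headache +; fatigue +
Every candidate fails on at least one observation.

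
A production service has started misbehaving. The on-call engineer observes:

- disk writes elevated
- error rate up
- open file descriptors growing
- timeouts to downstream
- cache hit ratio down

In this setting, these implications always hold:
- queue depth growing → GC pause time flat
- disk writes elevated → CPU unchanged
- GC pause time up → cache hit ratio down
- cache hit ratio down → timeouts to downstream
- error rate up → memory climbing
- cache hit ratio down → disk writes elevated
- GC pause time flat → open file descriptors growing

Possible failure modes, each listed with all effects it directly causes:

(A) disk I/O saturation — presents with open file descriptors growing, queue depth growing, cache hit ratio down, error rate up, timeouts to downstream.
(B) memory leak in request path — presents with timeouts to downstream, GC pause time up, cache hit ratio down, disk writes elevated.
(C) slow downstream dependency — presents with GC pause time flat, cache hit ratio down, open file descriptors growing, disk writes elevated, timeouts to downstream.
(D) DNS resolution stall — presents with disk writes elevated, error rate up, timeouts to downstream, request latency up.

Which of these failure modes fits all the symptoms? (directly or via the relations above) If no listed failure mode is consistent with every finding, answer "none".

A

Checking each candidate against the observations:
(A) disk I/O saturation — accounts for every observation (disk writes elevated through cache hit ratio down → disk writes elevated)
(B) memory leak in request path — disk writes elevated +; error rate up -; open file descriptors growing -; timeouts to downstream +; cache hit ratio down +
(C) slow downstream dependency — does not account for error rate up
(D) DNS resolution stall — disk writes elevated +; error rate up +; open file descriptors growing -; timeouts to downstream +; cache hit ratio down -
(A) is the only candidate with no mismatches.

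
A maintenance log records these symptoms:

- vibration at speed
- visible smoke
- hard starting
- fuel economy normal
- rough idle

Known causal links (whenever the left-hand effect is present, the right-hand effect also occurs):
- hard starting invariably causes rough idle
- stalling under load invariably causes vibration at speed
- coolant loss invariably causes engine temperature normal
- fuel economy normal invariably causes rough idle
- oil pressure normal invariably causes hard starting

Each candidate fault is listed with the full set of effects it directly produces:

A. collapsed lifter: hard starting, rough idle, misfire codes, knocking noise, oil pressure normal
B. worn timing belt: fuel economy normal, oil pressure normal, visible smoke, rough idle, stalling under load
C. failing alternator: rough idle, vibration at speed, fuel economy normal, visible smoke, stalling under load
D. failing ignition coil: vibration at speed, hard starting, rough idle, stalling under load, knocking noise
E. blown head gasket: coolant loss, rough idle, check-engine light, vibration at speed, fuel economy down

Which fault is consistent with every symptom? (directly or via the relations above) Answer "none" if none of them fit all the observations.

Testing each hypothesis:
(A) collapsed lifter — does not account for vibration at speed, visible smoke, fuel economy normal
(B) worn timing belt — accounts for every observation (vibration at speed through stalling under load → vibration at speed)
(C) failing alternator — does not account for hard starting
(D) failing ignition coil — does not account for visible smoke, fuel economy normal
(E) blown head gasket — fails on visible smoke, hard starting, fuel economy normal (predicts fuel economy down, not fuel economy normal)
(B) is the only candidate with no mismatches.

B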